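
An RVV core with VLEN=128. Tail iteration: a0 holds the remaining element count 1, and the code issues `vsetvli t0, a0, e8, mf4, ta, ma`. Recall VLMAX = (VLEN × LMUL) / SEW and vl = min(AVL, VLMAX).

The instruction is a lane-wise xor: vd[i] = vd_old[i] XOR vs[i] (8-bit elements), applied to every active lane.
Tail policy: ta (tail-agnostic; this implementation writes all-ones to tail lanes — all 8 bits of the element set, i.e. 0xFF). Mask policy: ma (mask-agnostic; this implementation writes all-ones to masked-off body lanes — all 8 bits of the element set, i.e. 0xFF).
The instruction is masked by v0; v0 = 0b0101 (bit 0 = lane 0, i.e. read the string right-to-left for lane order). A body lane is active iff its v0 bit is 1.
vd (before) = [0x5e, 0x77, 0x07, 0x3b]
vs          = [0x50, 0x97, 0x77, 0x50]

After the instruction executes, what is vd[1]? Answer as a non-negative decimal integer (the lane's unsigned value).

lanes per group: 128·1/4/8 = 4
vl = min(AVL, VLMAX) = min(1, 4) = 1
  i=0: xor(0x5e,0x50) → 14
  i=1: tail/ones → 255
  i=2: tail/ones → 255
  i=3: tail/ones → 255

vd[1] = 255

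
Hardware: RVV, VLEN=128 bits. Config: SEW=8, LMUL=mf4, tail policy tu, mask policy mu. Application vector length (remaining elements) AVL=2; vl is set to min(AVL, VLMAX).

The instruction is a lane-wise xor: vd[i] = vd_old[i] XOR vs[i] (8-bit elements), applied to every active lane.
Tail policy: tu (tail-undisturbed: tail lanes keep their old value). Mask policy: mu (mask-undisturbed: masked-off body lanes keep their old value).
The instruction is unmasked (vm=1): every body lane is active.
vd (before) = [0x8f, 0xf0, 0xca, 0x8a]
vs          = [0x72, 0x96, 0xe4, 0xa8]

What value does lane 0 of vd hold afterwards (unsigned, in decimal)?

lanes per group: 128·1/4/8 = 4
AVL=2 ≤ VLMAX=4, so vl = 2
lane  0: xor(0x8f,0x72) ⇒ 0xfd
lane  1: xor(0xf0,0x96) ⇒ 0x66
lane  2: tail/keep ⇒ 0xca
lane  3: tail/keep ⇒ 0x8a

vd[0] = 253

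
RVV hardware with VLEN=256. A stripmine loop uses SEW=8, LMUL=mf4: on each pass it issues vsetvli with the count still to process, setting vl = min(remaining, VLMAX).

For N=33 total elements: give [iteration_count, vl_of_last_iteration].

VLMAX = VLEN×LMUL/SEW = 256×1/4/8 = 8
N=33: ⌈33/8⌉ = 5 iters; last vl = 33 − 4×8 = 1

[iterations, last_vl] = [5, 1]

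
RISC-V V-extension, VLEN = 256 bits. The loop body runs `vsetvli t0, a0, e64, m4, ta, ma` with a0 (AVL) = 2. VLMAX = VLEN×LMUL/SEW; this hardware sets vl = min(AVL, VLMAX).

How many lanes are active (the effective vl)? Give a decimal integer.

vl = 2

VLMAX = VLEN×LMUL/SEW = 256×4/64 = 16
vl = min(AVL, VLMAX) = min(2, 16) = 2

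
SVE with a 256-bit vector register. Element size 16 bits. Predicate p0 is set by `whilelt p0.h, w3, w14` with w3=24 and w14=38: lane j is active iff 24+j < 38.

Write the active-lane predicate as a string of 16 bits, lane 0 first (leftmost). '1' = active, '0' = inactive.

predicate = 1111111111111100

lane count: 256 div 16 = 16
active while 24+j < 38, i.e. j ∈ [0,14) capped at 16 ⇒ 14
bits (lane 0 leftmost): 1111111111111100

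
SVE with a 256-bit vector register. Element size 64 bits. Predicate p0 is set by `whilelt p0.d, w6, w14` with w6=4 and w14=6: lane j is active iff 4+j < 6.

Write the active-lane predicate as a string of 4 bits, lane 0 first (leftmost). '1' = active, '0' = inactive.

predicate = 1100

register lanes = 256/64 = 4
whilelt: lane j active iff 4+j < 6 → j < 2 → 2 active
bits (lane 0 leftmost): 1100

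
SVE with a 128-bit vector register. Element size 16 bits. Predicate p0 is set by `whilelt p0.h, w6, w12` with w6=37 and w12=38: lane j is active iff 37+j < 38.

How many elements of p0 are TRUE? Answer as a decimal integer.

vl = 1

128-bit reg / 16-bit elem → 8 lanes
whilelt: lane j active iff 37+j < 38 → j < 1 → 1 active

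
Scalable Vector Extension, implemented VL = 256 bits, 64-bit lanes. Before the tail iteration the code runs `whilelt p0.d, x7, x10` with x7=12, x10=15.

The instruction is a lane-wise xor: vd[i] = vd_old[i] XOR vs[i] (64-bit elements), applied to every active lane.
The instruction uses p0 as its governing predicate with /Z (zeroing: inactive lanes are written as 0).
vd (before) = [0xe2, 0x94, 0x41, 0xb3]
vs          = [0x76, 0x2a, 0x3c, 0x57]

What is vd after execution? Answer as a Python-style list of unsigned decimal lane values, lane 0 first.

register lanes = 256/64 = 4
active while 12+j < 15, i.e. j ∈ [0,3) capped at 4 ⇒ 3
  i=0: xor(0xe2,0x76) → 148
  i=1: xor(0x94,0x2a) → 190
  i=2: xor(0x41,0x3c) → 125
  i=3: tail/zero → 0

vd = [148, 190, 125, 0]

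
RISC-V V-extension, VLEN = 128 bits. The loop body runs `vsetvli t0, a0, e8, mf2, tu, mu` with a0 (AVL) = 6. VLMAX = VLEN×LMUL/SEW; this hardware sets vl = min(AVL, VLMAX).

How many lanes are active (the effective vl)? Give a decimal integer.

lanes per group: 128·1/2/8 = 8
AVL=6 ≤ VLMAX=8, so vl = 6

vl = 6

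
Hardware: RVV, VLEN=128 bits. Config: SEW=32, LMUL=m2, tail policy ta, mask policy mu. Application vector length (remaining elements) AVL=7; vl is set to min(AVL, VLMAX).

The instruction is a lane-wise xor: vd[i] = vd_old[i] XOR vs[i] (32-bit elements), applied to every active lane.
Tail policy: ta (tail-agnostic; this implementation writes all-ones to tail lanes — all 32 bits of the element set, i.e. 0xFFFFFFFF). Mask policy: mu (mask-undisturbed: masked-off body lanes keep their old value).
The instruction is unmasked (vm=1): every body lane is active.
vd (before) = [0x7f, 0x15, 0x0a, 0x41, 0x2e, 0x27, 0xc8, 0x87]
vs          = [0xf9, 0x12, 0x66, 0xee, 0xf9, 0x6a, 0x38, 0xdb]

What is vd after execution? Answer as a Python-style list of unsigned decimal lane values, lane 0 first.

lanes per group: 128·2/32 = 8
AVL=7 ≤ VLMAX=8, so vl = 7
[0] xor(0x7f,0xf9) = 0x86
[1] xor(0x15,0x12) = 0x07
[2] xor(0x0a,0x66) = 0x6c
[3] xor(0x41,0xee) = 0xaf
[4] xor(0x2e,0xf9) = 0xd7
[5] xor(0x27,0x6a) = 0x4d
[6] xor(0xc8,0x38) = 0xf0
[7] tail/ones = 0xffffffff

vd = [134, 7, 108, 175, 215, 77, 240, 4294967295]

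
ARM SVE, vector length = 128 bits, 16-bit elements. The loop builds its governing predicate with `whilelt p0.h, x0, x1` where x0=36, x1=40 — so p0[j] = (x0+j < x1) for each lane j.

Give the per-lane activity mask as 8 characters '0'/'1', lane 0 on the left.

lane count: 128 div 16 = 8
whilelt: lane j active iff 36+j < 40 → j < 4 → 4 active
bits (lane 0 leftmost): 11110000

predicate = 11110000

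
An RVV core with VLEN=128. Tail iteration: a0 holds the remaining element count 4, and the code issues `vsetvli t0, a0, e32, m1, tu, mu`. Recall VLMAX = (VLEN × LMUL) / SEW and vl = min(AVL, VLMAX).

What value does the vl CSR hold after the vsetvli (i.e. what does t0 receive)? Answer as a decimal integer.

lanes per group: 128·1/32 = 4
vl ← min(4, 4) = 4

vl = 4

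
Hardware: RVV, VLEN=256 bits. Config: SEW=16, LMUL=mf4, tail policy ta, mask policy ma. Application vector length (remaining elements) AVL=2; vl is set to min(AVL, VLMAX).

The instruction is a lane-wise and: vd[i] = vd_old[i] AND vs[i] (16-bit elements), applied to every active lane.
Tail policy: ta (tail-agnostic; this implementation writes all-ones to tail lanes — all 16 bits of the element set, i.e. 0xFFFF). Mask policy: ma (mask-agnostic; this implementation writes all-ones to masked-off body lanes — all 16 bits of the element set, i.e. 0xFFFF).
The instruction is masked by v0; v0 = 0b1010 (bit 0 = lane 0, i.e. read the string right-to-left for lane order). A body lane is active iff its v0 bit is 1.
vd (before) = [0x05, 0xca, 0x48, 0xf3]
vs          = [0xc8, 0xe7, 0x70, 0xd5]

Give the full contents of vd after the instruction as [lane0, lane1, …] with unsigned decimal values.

VLMAX = (256 × 1/4) / 16 = 4 lanes
vl = min(AVL, VLMAX) = min(2, 4) = 2
lane  0: mask-off/ones ⇒ 0xffff
lane  1: and(0xca,0xe7) ⇒ 0xc2
lane  2: tail/ones ⇒ 0xffff
lane  3: tail/ones ⇒ 0xffff

vd = [65535, 194, 65535, 65535]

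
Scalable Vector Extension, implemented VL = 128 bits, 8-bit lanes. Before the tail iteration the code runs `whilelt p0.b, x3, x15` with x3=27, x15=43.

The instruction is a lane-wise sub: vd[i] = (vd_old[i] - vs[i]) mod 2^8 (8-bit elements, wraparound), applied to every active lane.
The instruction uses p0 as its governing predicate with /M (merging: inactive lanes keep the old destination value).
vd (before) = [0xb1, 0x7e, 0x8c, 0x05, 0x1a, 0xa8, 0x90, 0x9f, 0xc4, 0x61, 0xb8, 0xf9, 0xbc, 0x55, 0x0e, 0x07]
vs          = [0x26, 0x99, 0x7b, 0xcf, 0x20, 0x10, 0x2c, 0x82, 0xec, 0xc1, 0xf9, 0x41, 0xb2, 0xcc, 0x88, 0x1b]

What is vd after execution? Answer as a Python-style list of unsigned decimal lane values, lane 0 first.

register lanes = 128/8 = 16
whilelt: lane j active iff 27+j < 43 → j < 16 → 16 active
vd[0] sub(0xb1,0x26) -> 0x8b
vd[1] sub(0x7e,0x99) -> 0xe5
vd[2] sub(0x8c,0x7b) -> 0x11
vd[3] sub(0x05,0xcf) -> 0x36
vd[4] sub(0x1a,0x20) -> 0xfa
vd[5] sub(0xa8,0x10) -> 0x98
vd[6] sub(0x90,0x2c) -> 0x64
vd[7] sub(0x9f,0x82) -> 0x1d
vd[8] sub(0xc4,0xec) -> 0xd8
vd[9] sub(0x61,0xc1) -> 0xa0
vd[10] sub(0xb8,0xf9) -> 0xbf
vd[11] sub(0xf9,0x41) -> 0xb8
vd[12] sub(0xbc,0xb2) -> 0x0a
vd[13] sub(0x55,0xcc) -> 0x89
vd[14] sub(0x0e,0x88) -> 0x86
vd[15] sub(0x07,0x1b) -> 0xec

vd = [139, 229, 17, 54, 250, 152, 100, 29, 216, 160, 191, 184, 10, 137, 134, 236]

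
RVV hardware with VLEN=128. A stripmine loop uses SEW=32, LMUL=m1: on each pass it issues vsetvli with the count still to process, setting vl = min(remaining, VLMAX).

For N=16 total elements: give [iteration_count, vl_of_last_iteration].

[iterations, last_vl] = [4, 4]

VLMAX = VLEN×LMUL/SEW = 128×1/32 = 4
N=16: ⌈16/4⌉ = 4 iters; last vl = 16 − 3×4 = 4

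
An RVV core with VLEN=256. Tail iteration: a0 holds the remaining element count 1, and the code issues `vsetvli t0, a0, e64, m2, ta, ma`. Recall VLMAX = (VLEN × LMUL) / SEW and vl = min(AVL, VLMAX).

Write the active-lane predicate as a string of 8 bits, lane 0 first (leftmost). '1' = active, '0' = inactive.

VLMAX = (256 × 2) / 64 = 8 lanes
AVL=1 ≤ VLMAX=8, so vl = 1
bits (lane 0 leftmost): 10000000

predicate = 10000000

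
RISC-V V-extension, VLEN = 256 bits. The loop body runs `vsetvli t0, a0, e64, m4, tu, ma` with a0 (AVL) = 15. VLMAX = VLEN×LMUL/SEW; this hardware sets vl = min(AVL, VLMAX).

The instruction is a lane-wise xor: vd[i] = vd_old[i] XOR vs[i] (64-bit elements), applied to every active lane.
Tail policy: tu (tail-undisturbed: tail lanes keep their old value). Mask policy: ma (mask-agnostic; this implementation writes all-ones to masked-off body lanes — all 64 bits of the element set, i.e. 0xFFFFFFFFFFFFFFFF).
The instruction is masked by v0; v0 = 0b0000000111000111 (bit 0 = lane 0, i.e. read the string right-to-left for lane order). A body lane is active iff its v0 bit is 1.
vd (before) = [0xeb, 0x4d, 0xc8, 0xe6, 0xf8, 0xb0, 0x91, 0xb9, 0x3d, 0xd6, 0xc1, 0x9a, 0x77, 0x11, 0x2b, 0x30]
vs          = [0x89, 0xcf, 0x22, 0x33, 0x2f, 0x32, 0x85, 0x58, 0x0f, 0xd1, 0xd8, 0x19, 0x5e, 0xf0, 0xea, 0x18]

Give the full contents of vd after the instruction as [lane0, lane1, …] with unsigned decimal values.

VLMAX = (256 × 4) / 64 = 16 lanes
vl ← min(15, 16) = 15
  i=0: xor(0xeb,0x89) → 98
  i=1: xor(0x4d,0xcf) → 130
  i=2: xor(0xc8,0x22) → 234
  i=3: mask-off/ones → 18446744073709551615
  i=4: mask-off/ones → 18446744073709551615
  i=5: mask-off/ones → 18446744073709551615
  i=6: xor(0x91,0x85) → 20
  i=7: xor(0xb9,0x58) → 225
  i=8: xor(0x3d,0x0f) → 50
  i=9: mask-off/ones → 18446744073709551615
  i=10: mask-off/ones → 18446744073709551615
  i=11: mask-off/ones → 18446744073709551615
  i=12: mask-off/ones → 18446744073709551615
  i=13: mask-off/ones → 18446744073709551615
  i=14: mask-off/ones → 18446744073709551615
  i=15: tail/keep → 48

vd = [98, 130, 234, 18446744073709551615, 18446744073709551615, 18446744073709551615, 20, 225, 50, 18446744073709551615, 18446744073709551615, 18446744073709551615, 18446744073709551615, 18446744073709551615, 18446744073709551615, 48]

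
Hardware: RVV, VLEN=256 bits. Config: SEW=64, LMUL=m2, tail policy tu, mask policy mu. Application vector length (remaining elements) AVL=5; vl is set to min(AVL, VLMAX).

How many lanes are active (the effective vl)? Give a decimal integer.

lanes per group: 256·2/64 = 8
vl = min(AVL, VLMAX) = min(5, 8) = 5

vl = 5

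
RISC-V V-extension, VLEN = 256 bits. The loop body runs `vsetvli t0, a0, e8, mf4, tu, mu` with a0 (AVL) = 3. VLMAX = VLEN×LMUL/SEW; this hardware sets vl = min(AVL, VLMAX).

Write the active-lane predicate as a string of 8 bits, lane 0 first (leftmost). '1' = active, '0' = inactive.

predicate = 11100000

VLMAX = (256 × 1/4) / 8 = 8 lanes
vl = min(AVL, VLMAX) = min(3, 8) = 3
bits (lane 0 leftmost): 11100000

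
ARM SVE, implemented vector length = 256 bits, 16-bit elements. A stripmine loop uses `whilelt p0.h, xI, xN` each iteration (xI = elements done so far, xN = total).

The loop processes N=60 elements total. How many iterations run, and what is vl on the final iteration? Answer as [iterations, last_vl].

register lanes = 256/16 = 16
N=60: ⌈60/16⌉ = 4 iters; last vl = 60 − 3×16 = 12

[iterations, last_vl] = [4, 12]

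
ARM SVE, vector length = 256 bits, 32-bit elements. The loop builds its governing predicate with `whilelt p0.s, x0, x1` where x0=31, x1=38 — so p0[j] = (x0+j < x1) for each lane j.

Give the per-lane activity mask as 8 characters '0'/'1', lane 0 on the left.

predicate = 11111110

lane count: 256 div 32 = 8
whilelt: lane j active iff 31+j < 38 → j < 7 → 7 active
bits (lane 0 leftmost): 11111110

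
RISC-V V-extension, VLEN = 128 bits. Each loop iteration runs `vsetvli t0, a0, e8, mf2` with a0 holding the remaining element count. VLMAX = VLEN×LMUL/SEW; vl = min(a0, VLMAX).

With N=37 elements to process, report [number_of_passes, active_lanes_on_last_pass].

[iterations, last_vl] = [5, 5]

VLMAX = (128 × 1/2) / 8 = 8 lanes
37 elements at 8/iter → 5 passes, remainder 5 on the last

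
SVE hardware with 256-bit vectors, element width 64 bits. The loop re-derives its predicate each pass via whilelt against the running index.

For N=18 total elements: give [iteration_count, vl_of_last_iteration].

register lanes = 256/64 = 4
N=18: ⌈18/4⌉ = 5 iters; last vl = 18 − 4×4 = 2

[iterations, last_vl] = [5, 2]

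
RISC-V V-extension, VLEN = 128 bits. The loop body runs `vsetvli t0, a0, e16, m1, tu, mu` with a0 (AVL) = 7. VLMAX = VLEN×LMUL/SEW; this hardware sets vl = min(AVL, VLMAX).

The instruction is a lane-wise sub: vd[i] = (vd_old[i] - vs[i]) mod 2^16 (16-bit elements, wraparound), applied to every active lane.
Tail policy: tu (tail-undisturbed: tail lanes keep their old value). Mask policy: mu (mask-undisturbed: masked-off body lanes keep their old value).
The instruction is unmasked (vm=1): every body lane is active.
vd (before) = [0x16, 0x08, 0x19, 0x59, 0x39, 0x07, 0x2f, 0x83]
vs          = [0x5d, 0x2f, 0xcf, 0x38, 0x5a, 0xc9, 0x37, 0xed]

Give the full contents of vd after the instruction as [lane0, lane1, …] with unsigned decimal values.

vd = [65465, 65497, 65354, 33, 65503, 65342, 65528, 131]

VLMAX = (128 × 1) / 16 = 8 lanes
AVL=7 ≤ VLMAX=8, so vl = 7
vd[0] sub(0x16,0x5d) -> 0xffb9
vd[1] sub(0x08,0x2f) -> 0xffd9
vd[2] sub(0x19,0xcf) -> 0xff4a
vd[3] sub(0x59,0x38) -> 0x21
vd[4] sub(0x39,0x5a) -> 0xffdf
vd[5] sub(0x07,0xc9) -> 0xff3e
vd[6] sub(0x2f,0x37) -> 0xfff8
vd[7] tail/keep -> 0x83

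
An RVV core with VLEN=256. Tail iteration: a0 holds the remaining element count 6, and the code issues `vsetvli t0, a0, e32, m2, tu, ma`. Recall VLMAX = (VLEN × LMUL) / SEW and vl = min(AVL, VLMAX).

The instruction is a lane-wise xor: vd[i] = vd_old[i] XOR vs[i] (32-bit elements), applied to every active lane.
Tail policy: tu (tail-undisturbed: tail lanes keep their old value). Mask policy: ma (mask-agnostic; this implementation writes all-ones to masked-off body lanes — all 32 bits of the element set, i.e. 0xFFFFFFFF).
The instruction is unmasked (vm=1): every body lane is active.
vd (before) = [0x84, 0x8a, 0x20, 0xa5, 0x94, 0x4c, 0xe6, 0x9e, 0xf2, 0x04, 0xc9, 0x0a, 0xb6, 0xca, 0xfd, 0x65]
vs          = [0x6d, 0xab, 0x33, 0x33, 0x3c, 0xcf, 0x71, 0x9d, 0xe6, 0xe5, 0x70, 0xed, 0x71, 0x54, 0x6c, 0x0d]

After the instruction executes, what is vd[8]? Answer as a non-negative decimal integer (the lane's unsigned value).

VLMAX = (256 × 2) / 32 = 16 lanes
AVL=6 ≤ VLMAX=16, so vl = 6
vd[0] xor(0x84,0x6d) -> 0xe9
vd[1] xor(0x8a,0xab) -> 0x21
vd[2] xor(0x20,0x33) -> 0x13
vd[3] xor(0xa5,0x33) -> 0x96
vd[4] xor(0x94,0x3c) -> 0xa8
vd[5] xor(0x4c,0xcf) -> 0x83
vd[6] tail/keep -> 0xe6
vd[7] tail/keep -> 0x9e
vd[8] tail/keep -> 0xf2
vd[9] tail/keep -> 0x04
vd[10] tail/keep -> 0xc9
vd[11] tail/keep -> 0x0a
vd[12] tail/keep -> 0xb6
vd[13] tail/keep -> 0xca
vd[14] tail/keep -> 0xfd
vd[15] tail/keep -> 0x65

vd[8] = 242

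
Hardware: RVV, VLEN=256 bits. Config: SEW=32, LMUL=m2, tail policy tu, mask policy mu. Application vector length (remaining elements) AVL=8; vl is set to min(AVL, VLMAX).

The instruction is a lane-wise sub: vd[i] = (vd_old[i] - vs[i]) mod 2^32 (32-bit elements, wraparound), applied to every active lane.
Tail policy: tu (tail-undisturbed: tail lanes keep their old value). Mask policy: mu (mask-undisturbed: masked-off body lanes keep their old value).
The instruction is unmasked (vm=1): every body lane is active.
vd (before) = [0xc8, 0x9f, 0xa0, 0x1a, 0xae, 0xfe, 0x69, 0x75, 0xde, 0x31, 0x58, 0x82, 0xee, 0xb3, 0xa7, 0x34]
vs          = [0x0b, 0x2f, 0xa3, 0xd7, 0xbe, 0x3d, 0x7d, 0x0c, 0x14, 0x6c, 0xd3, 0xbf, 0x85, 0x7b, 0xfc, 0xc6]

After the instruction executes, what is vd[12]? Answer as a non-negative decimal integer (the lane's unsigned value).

VLMAX = VLEN×LMUL/SEW = 256×2/32 = 16
vl = min(AVL, VLMAX) = min(8, 16) = 8
[0] sub(0xc8,0x0b) = 0xbd
[1] sub(0x9f,0x2f) = 0x70
[2] sub(0xa0,0xa3) = 0xfffffffd
[3] sub(0x1a,0xd7) = 0xffffff43
[4] sub(0xae,0xbe) = 0xfffffff0
[5] sub(0xfe,0x3d) = 0xc1
[6] sub(0x69,0x7d) = 0xffffffec
[7] sub(0x75,0x0c) = 0x69
[8] tail/keep = 0xde
[9] tail/keep = 0x31
[10] tail/keep = 0x58
[11] tail/keep = 0x82
[12] tail/keep = 0xee
[13] tail/keep = 0xb3
[14] tail/keep = 0xa7
[15] tail/keep = 0x34

vd[12] = 238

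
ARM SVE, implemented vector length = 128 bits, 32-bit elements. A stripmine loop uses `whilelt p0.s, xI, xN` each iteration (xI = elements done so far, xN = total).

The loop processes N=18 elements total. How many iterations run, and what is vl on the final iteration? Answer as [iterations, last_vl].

[iterations, last_vl] = [5, 2]

128-bit reg / 32-bit elem → 4 lanes
18 elements at 4/iter → 5 passes, remainder 2 on the last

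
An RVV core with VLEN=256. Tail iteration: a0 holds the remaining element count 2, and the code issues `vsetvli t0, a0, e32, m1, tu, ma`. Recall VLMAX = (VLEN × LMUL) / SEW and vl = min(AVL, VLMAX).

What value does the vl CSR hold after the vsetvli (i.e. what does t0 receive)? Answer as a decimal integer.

VLMAX = (256 × 1) / 32 = 8 lanes
AVL=2 ≤ VLMAX=8, so vl = 2

vl = 2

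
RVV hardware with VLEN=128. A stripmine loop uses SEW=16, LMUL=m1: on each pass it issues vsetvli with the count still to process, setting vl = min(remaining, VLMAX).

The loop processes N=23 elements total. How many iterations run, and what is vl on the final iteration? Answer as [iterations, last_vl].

VLMAX = (128 × 1) / 16 = 8 lanes
23 elements at 8/iter → 3 passes, remainder 7 on the last

[iterations, last_vl] = [3, 7]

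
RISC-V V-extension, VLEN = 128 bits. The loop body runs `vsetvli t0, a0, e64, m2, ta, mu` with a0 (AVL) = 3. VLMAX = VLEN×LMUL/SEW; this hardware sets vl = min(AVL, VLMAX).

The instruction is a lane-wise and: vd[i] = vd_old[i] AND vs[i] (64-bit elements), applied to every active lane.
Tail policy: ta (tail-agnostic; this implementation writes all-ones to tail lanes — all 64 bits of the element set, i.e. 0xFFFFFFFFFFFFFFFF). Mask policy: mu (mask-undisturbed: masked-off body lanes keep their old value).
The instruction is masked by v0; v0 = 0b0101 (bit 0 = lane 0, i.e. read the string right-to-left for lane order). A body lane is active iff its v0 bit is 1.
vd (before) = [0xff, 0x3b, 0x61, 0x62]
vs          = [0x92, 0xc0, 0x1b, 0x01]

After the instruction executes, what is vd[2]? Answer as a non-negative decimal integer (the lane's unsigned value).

VLMAX = (128 × 2) / 64 = 4 lanes
vl ← min(3, 4) = 3
  i=0: and(0xff,0x92) → 146
  i=1: mask-off/keep → 59
  i=2: and(0x61,0x1b) → 1
  i=3: tail/ones → 18446744073709551615

vd[2] = 1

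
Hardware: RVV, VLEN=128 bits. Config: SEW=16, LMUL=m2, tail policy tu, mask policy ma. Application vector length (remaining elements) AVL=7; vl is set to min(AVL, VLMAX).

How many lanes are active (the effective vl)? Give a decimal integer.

lanes per group: 128·2/16 = 16
vl = min(AVL, VLMAX) = min(7, 16) = 7

vl = 7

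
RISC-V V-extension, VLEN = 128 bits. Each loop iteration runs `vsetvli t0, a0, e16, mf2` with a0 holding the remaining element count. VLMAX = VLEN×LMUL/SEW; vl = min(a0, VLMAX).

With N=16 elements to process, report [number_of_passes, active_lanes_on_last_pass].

[iterations, last_vl] = [4, 4]

lanes per group: 128·1/2/16 = 4
N=16: ⌈16/4⌉ = 4 iters; last vl = 16 − 3×4 = 4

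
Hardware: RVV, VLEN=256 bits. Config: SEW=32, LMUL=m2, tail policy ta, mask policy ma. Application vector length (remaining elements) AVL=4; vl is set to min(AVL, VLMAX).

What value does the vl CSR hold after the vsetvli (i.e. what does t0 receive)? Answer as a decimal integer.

lanes per group: 256·2/32 = 16
vl ← min(4, 16) = 4

vl = 4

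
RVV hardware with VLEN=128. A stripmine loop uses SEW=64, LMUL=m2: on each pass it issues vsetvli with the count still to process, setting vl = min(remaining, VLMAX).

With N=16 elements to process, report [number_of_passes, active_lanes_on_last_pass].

VLMAX = VLEN×LMUL/SEW = 128×2/64 = 4
N=16: ⌈16/4⌉ = 4 iters; last vl = 16 − 3×4 = 4

[iterations, last_vl] = [4, 4]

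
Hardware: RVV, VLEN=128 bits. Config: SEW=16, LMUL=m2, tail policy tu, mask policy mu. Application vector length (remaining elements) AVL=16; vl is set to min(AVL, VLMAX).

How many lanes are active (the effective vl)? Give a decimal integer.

vl = 16

VLMAX = (128 × 2) / 16 = 16 lanes
vl ← min(16, 16) = 16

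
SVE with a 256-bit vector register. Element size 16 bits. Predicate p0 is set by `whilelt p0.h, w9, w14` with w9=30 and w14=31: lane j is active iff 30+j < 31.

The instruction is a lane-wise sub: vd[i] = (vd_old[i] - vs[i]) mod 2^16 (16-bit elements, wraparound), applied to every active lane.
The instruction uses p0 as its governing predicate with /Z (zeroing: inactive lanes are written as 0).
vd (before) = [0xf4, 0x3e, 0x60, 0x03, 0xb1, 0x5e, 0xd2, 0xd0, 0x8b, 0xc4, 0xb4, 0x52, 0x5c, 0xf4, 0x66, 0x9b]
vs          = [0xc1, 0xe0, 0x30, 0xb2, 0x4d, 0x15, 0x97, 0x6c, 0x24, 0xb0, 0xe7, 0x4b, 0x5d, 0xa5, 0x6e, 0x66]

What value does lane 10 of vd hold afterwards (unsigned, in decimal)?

vd[10] = 0

256-bit reg / 16-bit elem → 16 lanes
p0[j] = (30+j < 31); true for j=0..0 → 1 lanes set
lane  0: sub(0xf4,0xc1) ⇒ 0x33
lane  1: tail/zero ⇒ 0x00
lane  2: tail/zero ⇒ 0x00
lane  3: tail/zero ⇒ 0x00
lane  4: tail/zero ⇒ 0x00
lane  5: tail/zero ⇒ 0x00
lane  6: tail/zero ⇒ 0x00
lane  7: tail/zero ⇒ 0x00
lane  8: tail/zero ⇒ 0x00
lane  9: tail/zero ⇒ 0x00
lane 10: tail/zero ⇒ 0x00
lane 11: tail/zero ⇒ 0x00
lane 12: tail/zero ⇒ 0x00
lane 13: tail/zero ⇒ 0x00
lane 14: tail/zero ⇒ 0x00
lane 15: tail/zero ⇒ 0x00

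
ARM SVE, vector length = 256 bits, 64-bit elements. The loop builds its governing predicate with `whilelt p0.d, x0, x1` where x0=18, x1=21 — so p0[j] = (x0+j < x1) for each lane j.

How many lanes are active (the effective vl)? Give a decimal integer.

register lanes = 256/64 = 4
active while 18+j < 21, i.e. j ∈ [0,3) capped at 4 ⇒ 3

vl = 3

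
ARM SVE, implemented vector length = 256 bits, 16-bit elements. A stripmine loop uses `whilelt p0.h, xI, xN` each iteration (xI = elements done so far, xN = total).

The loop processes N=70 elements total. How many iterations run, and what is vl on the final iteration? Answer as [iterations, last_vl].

256-bit reg / 16-bit elem → 16 lanes
70 elements at 16/iter → 5 passes, remainder 6 on the last

[iterations, last_vl] = [5, 6]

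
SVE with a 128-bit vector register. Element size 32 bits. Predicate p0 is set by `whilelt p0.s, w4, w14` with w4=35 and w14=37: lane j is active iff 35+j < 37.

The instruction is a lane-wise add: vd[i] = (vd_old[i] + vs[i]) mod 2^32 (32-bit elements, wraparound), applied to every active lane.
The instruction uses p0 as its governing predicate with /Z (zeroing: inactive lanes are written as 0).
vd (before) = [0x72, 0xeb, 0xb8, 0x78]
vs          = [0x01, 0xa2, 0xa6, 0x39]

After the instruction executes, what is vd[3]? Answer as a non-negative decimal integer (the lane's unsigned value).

vd[3] = 0

register lanes = 128/32 = 4
p0[j] = (35+j < 37); true for j=0..1 → 2 lanes set
  i=0: add(0x72,0x01) → 115
  i=1: add(0xeb,0xa2) → 397
  i=2: tail/zero → 0
  i=3: tail/zero → 0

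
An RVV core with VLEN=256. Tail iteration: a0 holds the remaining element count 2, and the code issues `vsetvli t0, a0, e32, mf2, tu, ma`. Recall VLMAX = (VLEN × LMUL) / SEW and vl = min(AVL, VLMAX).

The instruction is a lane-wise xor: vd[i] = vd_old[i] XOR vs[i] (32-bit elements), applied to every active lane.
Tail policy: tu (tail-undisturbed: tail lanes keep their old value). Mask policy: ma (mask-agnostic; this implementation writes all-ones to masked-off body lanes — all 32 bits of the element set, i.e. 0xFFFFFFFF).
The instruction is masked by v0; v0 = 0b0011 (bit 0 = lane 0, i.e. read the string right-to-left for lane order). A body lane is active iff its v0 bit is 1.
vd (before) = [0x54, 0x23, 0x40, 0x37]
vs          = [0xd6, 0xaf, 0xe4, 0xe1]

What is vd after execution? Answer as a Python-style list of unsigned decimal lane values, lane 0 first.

vd = [130, 140, 64, 55]

VLMAX = (256 × 1/2) / 32 = 4 lanes
vl ← min(2, 4) = 2
  i=0: xor(0x54,0xd6) → 130
  i=1: xor(0x23,0xaf) → 140
  i=2: tail/keep → 64
  i=3: tail/keep → 55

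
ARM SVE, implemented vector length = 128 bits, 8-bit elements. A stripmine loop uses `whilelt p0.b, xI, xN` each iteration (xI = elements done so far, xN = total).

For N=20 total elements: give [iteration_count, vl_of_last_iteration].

[iterations, last_vl] = [2, 4]

register lanes = 128/8 = 16
N=20: ⌈20/16⌉ = 2 iters; last vl = 20 − 1×16 = 4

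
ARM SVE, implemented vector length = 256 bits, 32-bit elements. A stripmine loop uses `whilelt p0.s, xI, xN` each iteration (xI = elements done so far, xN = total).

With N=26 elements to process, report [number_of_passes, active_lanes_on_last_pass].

[iterations, last_vl] = [4, 2]

lane count: 256 div 32 = 8
26 elements at 8/iter → 4 passes, remainder 2 on the last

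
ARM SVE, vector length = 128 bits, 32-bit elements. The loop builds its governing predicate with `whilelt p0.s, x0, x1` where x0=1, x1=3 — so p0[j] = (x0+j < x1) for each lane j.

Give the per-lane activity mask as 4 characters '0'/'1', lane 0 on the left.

lane count: 128 div 32 = 4
active while 1+j < 3, i.e. j ∈ [0,2) capped at 4 ⇒ 2
bits (lane 0 leftmost): 1100

predicate = 1100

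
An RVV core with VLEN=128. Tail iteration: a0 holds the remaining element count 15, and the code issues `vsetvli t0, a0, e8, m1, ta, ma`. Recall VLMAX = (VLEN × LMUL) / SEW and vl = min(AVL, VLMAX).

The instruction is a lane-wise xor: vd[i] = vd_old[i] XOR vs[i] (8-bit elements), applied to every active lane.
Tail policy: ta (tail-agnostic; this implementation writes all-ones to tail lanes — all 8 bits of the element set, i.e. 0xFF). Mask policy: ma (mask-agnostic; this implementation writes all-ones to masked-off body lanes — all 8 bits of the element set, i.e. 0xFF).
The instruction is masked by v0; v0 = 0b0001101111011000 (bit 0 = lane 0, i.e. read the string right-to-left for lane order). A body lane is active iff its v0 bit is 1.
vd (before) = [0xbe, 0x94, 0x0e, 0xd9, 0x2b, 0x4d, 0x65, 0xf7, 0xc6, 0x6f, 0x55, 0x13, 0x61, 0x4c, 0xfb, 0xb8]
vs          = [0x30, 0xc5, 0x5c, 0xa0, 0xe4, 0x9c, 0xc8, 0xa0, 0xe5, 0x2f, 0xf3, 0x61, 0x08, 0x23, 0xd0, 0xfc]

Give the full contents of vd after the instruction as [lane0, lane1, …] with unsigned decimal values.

vd = [255, 255, 255, 121, 207, 255, 173, 87, 35, 64, 255, 114, 105, 255, 255, 255]

lanes per group: 128·1/8 = 16
vl ← min(15, 16) = 15
vd[0] mask-off/ones -> 0xff
vd[1] mask-off/ones -> 0xff
vd[2] mask-off/ones -> 0xff
vd[3] xor(0xd9,0xa0) -> 0x79
vd[4] xor(0x2b,0xe4) -> 0xcf
vd[5] mask-off/ones -> 0xff
vd[6] xor(0x65,0xc8) -> 0xad
vd[7] xor(0xf7,0xa0) -> 0x57
vd[8] xor(0xc6,0xe5) -> 0x23
vd[9] xor(0x6f,0x2f) -> 0x40
vd[10] mask-off/ones -> 0xff
vd[11] xor(0x13,0x61) -> 0x72
vd[12] xor(0x61,0x08) -> 0x69
vd[13] mask-off/ones -> 0xff
vd[14] mask-off/ones -> 0xff
vd[15] tail/ones -> 0xff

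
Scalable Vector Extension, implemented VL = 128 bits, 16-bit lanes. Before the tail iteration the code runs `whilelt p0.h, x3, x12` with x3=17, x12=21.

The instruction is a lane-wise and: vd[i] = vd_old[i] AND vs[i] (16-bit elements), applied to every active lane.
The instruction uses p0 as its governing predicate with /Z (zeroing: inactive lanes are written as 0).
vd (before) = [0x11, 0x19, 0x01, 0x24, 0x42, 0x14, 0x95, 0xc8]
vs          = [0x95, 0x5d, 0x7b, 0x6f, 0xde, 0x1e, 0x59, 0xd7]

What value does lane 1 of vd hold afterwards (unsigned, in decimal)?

vd[1] = 25

128-bit reg / 16-bit elem → 8 lanes
active while 17+j < 21, i.e. j ∈ [0,4) capped at 8 ⇒ 4
vd[0] and(0x11,0x95) -> 0x11
vd[1] and(0x19,0x5d) -> 0x19
vd[2] and(0x01,0x7b) -> 0x01
vd[3] and(0x24,0x6f) -> 0x24
vd[4] tail/zero -> 0x00
vd[5] tail/zero -> 0x00
vd[6] tail/zero -> 0x00
vd[7] tail/zero -> 0x00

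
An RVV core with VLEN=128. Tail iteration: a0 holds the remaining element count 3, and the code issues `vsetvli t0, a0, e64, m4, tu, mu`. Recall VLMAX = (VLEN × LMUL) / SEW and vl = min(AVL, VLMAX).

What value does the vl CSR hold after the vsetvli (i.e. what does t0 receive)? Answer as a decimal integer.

VLMAX = VLEN×LMUL/SEW = 128×4/64 = 8
vl ← min(3, 8) = 3

vl = 3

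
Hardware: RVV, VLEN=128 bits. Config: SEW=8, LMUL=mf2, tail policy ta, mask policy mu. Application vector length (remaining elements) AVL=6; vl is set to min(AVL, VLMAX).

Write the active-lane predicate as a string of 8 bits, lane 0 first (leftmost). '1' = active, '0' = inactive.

predicate = 11111100

VLMAX = (128 × 1/2) / 8 = 8 lanes
vl ← min(6, 8) = 6
bits (lane 0 leftmost): 11111100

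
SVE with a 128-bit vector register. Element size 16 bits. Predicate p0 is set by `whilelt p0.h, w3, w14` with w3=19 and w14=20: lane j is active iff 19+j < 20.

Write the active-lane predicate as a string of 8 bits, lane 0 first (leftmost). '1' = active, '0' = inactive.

128-bit reg / 16-bit elem → 8 lanes
p0[j] = (19+j < 20); true for j=0..0 → 1 lanes set
bits (lane 0 leftmost): 10000000

predicate = 10000000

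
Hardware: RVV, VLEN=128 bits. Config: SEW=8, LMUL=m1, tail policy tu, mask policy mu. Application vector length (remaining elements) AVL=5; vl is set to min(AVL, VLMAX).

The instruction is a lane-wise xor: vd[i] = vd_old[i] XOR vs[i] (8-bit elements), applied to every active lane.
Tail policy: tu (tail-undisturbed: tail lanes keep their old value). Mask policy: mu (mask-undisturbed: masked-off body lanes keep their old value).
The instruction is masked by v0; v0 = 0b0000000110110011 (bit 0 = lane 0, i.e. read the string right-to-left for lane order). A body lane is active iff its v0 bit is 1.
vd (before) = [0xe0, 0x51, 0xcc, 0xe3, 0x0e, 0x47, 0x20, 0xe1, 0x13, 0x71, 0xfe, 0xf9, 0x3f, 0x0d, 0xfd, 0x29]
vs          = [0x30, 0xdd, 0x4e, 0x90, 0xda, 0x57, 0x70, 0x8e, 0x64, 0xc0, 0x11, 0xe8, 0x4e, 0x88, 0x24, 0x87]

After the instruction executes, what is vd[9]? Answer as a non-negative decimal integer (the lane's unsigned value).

vd[9] = 113

VLMAX = (128 × 1) / 8 = 16 lanes
vl = min(AVL, VLMAX) = min(5, 16) = 5
[0] xor(0xe0,0x30) = 0xd0
[1] xor(0x51,0xdd) = 0x8c
[2] mask-off/keep = 0xcc
[3] mask-off/keep = 0xe3
[4] xor(0x0e,0xda) = 0xd4
[5] tail/keep = 0x47
[6] tail/keep = 0x20
[7] tail/keep = 0xe1
[8] tail/keep = 0x13
[9] tail/keep = 0x71
[10] tail/keep = 0xfe
[11] tail/keep = 0xf9
[12] tail/keep = 0x3f
[13] tail/keep = 0x0d
[14] tail/keep = 0xfd
[15] tail/keep = 0x29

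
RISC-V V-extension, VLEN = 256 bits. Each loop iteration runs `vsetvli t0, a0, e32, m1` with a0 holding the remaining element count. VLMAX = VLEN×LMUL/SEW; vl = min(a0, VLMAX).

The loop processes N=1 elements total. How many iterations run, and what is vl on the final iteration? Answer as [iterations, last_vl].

lanes per group: 256·1/32 = 8
N=1: ⌈1/8⌉ = 1 iters; last vl = 1 − 0×8 = 1

[iterations, last_vl] = [1, 1]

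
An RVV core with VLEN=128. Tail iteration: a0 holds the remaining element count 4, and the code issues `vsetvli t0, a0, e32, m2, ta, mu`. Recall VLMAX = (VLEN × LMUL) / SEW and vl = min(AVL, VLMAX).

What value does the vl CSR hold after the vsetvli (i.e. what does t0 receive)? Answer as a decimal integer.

vl = 4

lanes per group: 128·2/32 = 8
AVL=4 ≤ VLMAX=8, so vl = 4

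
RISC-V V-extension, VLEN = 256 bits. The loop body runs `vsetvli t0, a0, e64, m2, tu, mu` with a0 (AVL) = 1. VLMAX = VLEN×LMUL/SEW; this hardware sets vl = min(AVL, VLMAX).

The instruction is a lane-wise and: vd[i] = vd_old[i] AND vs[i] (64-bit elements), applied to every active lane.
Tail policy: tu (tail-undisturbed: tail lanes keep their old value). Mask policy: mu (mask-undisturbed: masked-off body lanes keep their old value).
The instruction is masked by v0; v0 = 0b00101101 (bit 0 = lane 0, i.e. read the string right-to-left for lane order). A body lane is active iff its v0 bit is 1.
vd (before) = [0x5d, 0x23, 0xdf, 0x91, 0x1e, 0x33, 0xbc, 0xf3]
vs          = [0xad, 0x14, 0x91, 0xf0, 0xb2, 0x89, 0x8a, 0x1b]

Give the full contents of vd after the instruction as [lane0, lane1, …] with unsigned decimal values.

VLMAX = (256 × 2) / 64 = 8 lanes
AVL=1 ≤ VLMAX=8, so vl = 1
vd[0] and(0x5d,0xad) -> 0x0d
vd[1] tail/keep -> 0x23
vd[2] tail/keep -> 0xdf
vd[3] tail/keep -> 0x91
vd[4] tail/keep -> 0x1e
vd[5] tail/keep -> 0x33
vd[6] tail/keep -> 0xbc
vd[7] tail/keep -> 0xf3

vd = [13, 35, 223, 145, 30, 51, 188, 243]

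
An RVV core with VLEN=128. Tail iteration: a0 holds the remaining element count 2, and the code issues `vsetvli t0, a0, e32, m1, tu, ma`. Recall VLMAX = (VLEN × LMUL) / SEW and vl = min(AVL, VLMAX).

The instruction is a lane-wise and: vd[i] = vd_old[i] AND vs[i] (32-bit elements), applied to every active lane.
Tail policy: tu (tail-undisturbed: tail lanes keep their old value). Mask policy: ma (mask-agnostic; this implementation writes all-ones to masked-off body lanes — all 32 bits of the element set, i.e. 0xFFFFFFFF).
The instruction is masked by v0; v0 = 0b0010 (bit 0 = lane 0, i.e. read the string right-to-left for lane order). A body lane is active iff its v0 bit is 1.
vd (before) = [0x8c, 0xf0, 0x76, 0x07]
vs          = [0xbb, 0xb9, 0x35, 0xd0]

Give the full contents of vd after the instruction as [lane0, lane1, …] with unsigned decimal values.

VLMAX = (128 × 1) / 32 = 4 lanes
vl = min(AVL, VLMAX) = min(2, 4) = 2
  i=0: mask-off/ones → 4294967295
  i=1: and(0xf0,0xb9) → 176
  i=2: tail/keep → 118
  i=3: tail/keep → 7

vd = [4294967295, 176, 118, 7]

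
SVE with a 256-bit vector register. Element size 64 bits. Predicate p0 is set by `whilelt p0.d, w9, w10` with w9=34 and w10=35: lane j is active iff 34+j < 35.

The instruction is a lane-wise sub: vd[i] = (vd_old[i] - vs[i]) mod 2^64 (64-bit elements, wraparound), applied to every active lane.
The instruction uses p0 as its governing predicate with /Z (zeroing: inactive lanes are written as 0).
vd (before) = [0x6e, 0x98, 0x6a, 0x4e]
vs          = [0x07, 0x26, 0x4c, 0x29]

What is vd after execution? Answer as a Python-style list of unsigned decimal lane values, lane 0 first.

256-bit reg / 64-bit elem → 4 lanes
active while 34+j < 35, i.e. j ∈ [0,1) capped at 4 ⇒ 1
vd[0] sub(0x6e,0x07) -> 0x67
vd[1] tail/zero -> 0x00
vd[2] tail/zero -> 0x00
vd[3] tail/zero -> 0x00

vd = [103, 0, 0, 0]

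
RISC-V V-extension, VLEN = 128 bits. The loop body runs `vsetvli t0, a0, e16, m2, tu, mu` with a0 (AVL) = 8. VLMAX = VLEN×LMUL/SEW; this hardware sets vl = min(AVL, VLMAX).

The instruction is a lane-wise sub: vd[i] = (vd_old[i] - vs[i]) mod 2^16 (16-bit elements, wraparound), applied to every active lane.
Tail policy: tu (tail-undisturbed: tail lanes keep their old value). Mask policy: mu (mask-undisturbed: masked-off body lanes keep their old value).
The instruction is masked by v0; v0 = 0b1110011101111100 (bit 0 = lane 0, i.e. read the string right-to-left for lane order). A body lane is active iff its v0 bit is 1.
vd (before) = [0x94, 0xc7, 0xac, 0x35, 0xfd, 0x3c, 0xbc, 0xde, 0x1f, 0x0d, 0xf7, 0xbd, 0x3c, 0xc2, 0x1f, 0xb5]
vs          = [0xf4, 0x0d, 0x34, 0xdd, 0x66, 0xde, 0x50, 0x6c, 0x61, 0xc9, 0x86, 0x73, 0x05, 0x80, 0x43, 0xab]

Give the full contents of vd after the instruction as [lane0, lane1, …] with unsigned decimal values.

VLMAX = VLEN×LMUL/SEW = 128×2/16 = 16
vl ← min(8, 16) = 8
lane  0: mask-off/keep ⇒ 0x94
lane  1: mask-off/keep ⇒ 0xc7
lane  2: sub(0xac,0x34) ⇒ 0x78
lane  3: sub(0x35,0xdd) ⇒ 0xff58
lane  4: sub(0xfd,0x66) ⇒ 0x97
lane  5: sub(0x3c,0xde) ⇒ 0xff5e
lane  6: sub(0xbc,0x50) ⇒ 0x6c
lane  7: mask-off/keep ⇒ 0xde
lane  8: tail/keep ⇒ 0x1f
lane  9: tail/keep ⇒ 0x0d
lane 10: tail/keep ⇒ 0xf7
lane 11: tail/keep ⇒ 0xbd
lane 12: tail/keep ⇒ 0x3c
lane 13: tail/keep ⇒ 0xc2
lane 14: tail/keep ⇒ 0x1f
lane 15: tail/keep ⇒ 0xb5

vd = [148, 199, 120, 65368, 151, 65374, 108, 222, 31, 13, 247, 189, 60, 194, 31, 181]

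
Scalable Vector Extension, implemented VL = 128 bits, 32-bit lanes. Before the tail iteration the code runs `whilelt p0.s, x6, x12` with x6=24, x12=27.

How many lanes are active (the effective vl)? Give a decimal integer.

vl = 3

lane count: 128 div 32 = 4
active while 24+j < 27, i.e. j ∈ [0,3) capped at 4 ⇒ 3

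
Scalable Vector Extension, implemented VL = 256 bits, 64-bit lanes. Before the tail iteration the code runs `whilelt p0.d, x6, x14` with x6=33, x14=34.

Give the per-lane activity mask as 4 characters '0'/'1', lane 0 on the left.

256-bit reg / 64-bit elem → 4 lanes
active while 33+j < 34, i.e. j ∈ [0,1) capped at 4 ⇒ 1
bits (lane 0 leftmost): 1000

predicate = 1000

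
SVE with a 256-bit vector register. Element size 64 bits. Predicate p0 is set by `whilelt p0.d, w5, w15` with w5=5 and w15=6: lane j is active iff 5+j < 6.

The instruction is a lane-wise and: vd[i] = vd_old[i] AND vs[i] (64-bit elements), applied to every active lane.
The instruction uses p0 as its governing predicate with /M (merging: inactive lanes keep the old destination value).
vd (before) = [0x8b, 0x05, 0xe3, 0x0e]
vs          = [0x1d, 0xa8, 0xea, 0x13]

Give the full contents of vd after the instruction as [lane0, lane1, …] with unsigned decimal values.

vd = [9, 5, 227, 14]

lane count: 256 div 64 = 4
p0[j] = (5+j < 6); true for j=0..0 → 1 lanes set
[0] and(0x8b,0x1d) = 0x09
[1] tail/keep = 0x05
[2] tail/keep = 0xe3
[3] tail/keep = 0x0e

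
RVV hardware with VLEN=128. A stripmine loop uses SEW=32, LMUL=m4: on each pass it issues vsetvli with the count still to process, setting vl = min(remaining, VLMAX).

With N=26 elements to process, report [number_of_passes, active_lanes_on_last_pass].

[iterations, last_vl] = [2, 10]

VLMAX = (128 × 4) / 32 = 16 lanes
26 elements at 16/iter → 2 passes, remainder 10 on the last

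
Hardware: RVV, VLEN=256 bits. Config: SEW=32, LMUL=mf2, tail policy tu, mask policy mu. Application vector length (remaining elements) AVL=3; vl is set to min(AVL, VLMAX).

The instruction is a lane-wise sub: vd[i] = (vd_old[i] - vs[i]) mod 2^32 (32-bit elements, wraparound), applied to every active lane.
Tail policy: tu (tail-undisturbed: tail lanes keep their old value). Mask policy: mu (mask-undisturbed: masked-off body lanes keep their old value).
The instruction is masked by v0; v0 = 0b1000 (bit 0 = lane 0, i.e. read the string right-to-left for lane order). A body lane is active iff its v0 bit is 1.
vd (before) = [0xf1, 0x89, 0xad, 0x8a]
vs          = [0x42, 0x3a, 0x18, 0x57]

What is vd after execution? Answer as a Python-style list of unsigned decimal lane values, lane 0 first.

vd = [241, 137, 173, 138]

lanes per group: 256·1/2/32 = 4
vl ← min(3, 4) = 3
  i=0: mask-off/keep → 241
  i=1: mask-off/keep → 137
  i=2: mask-off/keep → 173
  i=3: tail/keep → 138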